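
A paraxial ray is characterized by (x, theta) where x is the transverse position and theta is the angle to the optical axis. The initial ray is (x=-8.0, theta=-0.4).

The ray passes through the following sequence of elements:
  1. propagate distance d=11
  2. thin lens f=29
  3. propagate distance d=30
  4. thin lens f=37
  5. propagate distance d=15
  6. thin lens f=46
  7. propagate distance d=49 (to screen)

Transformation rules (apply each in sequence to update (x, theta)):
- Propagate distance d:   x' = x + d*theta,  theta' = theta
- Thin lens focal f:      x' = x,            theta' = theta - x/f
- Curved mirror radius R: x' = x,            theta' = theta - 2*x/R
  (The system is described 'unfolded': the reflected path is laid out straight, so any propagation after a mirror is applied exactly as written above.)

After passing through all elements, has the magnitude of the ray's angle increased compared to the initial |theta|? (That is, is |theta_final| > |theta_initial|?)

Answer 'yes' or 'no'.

Initial: x=-8.0000 theta=-0.4000
After 1 (propagate distance d=11): x=-12.4000 theta=-0.4000
After 2 (thin lens f=29): x=-12.4000 theta=4/145 (≈0.0276)
After 3 (propagate distance d=30): x=-1678/145 (≈-11.5724) theta=4/145 (≈0.0276)
After 4 (thin lens f=37): x=-1678/145 (≈-11.5724) theta=1826/5365 (≈0.3404)
After 5 (propagate distance d=15): x=-34696/5365 (≈-6.4671) theta=1826/5365 (≈0.3404)
After 6 (thin lens f=46): x=-34696/5365 (≈-6.4671) theta=59346/123395 (≈0.4809)
After 7 (propagate distance d=49 (to screen)): x=2109946/123395 (≈17.0991) theta=59346/123395 (≈0.4809)
|theta_initial|=0.4000 |theta_final|=59346/123395 (≈0.4809) -> increased

Answer: yes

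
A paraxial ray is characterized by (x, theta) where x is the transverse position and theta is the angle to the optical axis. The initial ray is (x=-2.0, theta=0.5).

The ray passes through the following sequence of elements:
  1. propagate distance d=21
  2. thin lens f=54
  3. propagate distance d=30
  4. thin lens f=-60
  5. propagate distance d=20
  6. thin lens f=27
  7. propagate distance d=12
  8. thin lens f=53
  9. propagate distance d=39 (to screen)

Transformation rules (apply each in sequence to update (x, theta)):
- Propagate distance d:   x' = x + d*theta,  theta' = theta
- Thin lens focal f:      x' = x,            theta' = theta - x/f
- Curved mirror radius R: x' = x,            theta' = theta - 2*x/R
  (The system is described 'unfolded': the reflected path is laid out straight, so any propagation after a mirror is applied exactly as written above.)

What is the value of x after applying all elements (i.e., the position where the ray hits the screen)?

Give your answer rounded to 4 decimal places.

Answer: -13.7374

Derivation:
Initial: x=-2.0000 theta=0.5000
After 1 (propagate distance d=21): x=8.5000 theta=0.5000
After 2 (thin lens f=54): x=8.5000 theta=37/108 (≈0.3426)
After 3 (propagate distance d=30): x=169/9 (≈18.7778) theta=37/108 (≈0.3426)
After 4 (thin lens f=-60): x=169/9 (≈18.7778) theta=59/90 (≈0.6556)
After 5 (propagate distance d=20): x=287/9 (≈31.8889) theta=59/90 (≈0.6556)
After 6 (thin lens f=27): x=287/9 (≈31.8889) theta=-1277/2430 (≈-0.5255)
After 7 (propagate distance d=12): x=10361/405 (≈25.5827) theta=-1277/2430 (≈-0.5255)
After 8 (thin lens f=53): x=10361/405 (≈25.5827) theta=-129847/128790 (≈-1.0082)
After 9 (propagate distance d=39 (to screen)): x=-117949/8586 (≈-13.7374) theta=-129847/128790 (≈-1.0082)
Rounded to 4 decimal places: x = -13.7374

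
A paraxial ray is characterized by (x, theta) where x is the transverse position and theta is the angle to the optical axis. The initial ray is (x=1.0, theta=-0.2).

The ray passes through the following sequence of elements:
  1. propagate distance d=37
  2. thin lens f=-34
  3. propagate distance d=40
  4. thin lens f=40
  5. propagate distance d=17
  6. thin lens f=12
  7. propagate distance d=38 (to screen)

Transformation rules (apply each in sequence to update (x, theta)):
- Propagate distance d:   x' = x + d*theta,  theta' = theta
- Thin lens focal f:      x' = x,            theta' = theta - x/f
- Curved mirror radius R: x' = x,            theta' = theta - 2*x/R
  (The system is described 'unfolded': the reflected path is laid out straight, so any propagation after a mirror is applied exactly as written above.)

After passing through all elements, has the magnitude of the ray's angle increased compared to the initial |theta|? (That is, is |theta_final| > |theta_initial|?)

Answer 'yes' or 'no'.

Initial: x=1.0000 theta=-0.2000
After 1 (propagate distance d=37): x=-6.4000 theta=-0.2000
After 2 (thin lens f=-34): x=-6.4000 theta=-33/85 (≈-0.3882)
After 3 (propagate distance d=40): x=-1864/85 (≈-21.9294) theta=-33/85 (≈-0.3882)
After 4 (thin lens f=40): x=-1864/85 (≈-21.9294) theta=0.1600
After 5 (propagate distance d=17): x=-8164/425 (≈-19.2094) theta=0.1600
After 6 (thin lens f=12): x=-8164/425 (≈-19.2094) theta=449/255 (≈1.7608)
After 7 (propagate distance d=38 (to screen)): x=60818/1275 (≈47.7004) theta=449/255 (≈1.7608)
|theta_initial|=0.2000 |theta_final|=449/255 (≈1.7608) -> increased

Answer: yes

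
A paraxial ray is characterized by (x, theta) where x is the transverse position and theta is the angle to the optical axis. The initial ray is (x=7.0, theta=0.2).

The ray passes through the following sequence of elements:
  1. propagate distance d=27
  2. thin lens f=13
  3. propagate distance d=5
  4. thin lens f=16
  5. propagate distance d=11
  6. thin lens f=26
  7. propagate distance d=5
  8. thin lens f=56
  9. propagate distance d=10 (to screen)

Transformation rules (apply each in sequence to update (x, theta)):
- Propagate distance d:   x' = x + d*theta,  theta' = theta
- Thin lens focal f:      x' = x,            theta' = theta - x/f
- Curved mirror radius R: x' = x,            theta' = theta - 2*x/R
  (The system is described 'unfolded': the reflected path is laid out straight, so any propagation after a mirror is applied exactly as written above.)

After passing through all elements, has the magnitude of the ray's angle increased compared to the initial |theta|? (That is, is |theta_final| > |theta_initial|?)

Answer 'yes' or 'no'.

Answer: yes

Derivation:
Initial: x=7.0000 theta=0.2000
After 1 (propagate distance d=27): x=12.4000 theta=0.2000
After 2 (thin lens f=13): x=12.4000 theta=-49/65 (≈-0.7538)
After 3 (propagate distance d=5): x=561/65 (≈8.6308) theta=-49/65 (≈-0.7538)
After 4 (thin lens f=16): x=561/65 (≈8.6308) theta=-269/208 (≈-1.2933)
After 5 (propagate distance d=11): x=-5819/1040 (≈-5.5952) theta=-269/208 (≈-1.2933)
After 6 (thin lens f=26): x=-5819/1040 (≈-5.5952) theta=-29151/27040 (≈-1.0781)
After 7 (propagate distance d=5): x=-297049/27040 (≈-10.9855) theta=-29151/27040 (≈-1.0781)
After 8 (thin lens f=56): x=-297049/27040 (≈-10.9855) theta=-1335407/1514240 (≈-0.8819)
After 9 (propagate distance d=10 (to screen)): x=-14994407/757120 (≈-19.8045) theta=-1335407/1514240 (≈-0.8819)
|theta_initial|=0.2000 |theta_final|=1335407/1514240 (≈0.8819) -> increased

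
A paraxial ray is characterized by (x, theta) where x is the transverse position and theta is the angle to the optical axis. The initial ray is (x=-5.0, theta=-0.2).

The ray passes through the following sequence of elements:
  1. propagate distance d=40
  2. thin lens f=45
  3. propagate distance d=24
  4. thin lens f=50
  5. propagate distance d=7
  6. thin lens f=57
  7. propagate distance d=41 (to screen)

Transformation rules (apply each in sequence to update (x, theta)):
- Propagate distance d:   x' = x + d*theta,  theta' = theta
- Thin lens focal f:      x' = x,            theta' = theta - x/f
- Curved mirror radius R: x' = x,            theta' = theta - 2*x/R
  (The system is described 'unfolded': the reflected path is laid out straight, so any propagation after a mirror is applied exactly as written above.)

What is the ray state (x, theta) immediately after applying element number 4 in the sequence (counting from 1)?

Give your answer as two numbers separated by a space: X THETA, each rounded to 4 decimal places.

Answer: -10.8667 0.3062

Derivation:
Initial: x=-5.0000 theta=-0.2000
After 1 (propagate distance d=40): x=-13.0000 theta=-0.2000
After 2 (thin lens f=45): x=-13.0000 theta=4/45 (≈0.0889)
After 3 (propagate distance d=24): x=-163/15 (≈-10.8667) theta=4/45 (≈0.0889)
After 4 (thin lens f=50): x=-163/15 (≈-10.8667) theta=689/2250 (≈0.3062)
Rounded to 4 decimal places: x = -10.8667, theta = 0.3062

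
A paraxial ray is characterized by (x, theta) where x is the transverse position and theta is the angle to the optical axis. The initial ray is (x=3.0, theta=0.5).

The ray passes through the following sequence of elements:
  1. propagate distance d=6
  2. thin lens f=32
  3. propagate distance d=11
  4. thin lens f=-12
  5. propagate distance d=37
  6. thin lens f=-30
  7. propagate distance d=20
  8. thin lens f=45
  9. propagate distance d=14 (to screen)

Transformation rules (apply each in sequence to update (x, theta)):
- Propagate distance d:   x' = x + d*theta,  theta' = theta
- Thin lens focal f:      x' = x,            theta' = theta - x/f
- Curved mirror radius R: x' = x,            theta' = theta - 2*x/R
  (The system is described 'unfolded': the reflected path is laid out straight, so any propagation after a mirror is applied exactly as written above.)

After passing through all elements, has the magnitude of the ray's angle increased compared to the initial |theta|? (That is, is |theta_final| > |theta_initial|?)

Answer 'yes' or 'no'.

Initial: x=3.0000 theta=0.5000
After 1 (propagate distance d=6): x=6.0000 theta=0.5000
After 2 (thin lens f=32): x=6.0000 theta=0.3125
After 3 (propagate distance d=11): x=9.4375 theta=0.3125
After 4 (thin lens f=-12): x=9.4375 theta=211/192 (≈1.0990)
After 5 (propagate distance d=37): x=9619/192 (≈50.0990) theta=211/192 (≈1.0990)
After 6 (thin lens f=-30): x=9619/192 (≈50.0990) theta=15949/5760 (≈2.7689)
After 7 (propagate distance d=20): x=60755/576 (≈105.4774) theta=15949/5760 (≈2.7689)
After 8 (thin lens f=45): x=60755/576 (≈105.4774) theta=22031/51840 (≈0.4250)
After 9 (propagate distance d=14 (to screen)): x=45128/405 (≈111.4272) theta=22031/51840 (≈0.4250)
|theta_initial|=0.5000 |theta_final|=22031/51840 (≈0.4250) -> not increased

Answer: no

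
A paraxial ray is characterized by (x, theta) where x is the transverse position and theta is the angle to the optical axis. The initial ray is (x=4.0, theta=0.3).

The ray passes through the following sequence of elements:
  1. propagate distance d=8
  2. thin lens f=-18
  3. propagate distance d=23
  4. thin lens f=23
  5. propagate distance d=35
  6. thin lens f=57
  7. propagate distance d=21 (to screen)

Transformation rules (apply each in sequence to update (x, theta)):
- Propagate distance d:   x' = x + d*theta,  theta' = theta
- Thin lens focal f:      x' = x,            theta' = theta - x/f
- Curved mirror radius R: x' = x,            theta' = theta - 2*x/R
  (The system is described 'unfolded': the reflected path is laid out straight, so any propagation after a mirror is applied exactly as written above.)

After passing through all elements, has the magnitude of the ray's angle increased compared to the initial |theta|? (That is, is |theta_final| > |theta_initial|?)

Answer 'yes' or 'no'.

Initial: x=4.0000 theta=0.3000
After 1 (propagate distance d=8): x=6.4000 theta=0.3000
After 2 (thin lens f=-18): x=6.4000 theta=59/90 (≈0.6556)
After 3 (propagate distance d=23): x=1933/90 (≈21.4778) theta=59/90 (≈0.6556)
After 4 (thin lens f=23): x=1933/90 (≈21.4778) theta=-32/115 (≈-0.2783)
After 5 (propagate distance d=35): x=24299/2070 (≈11.7386) theta=-32/115 (≈-0.2783)
After 6 (thin lens f=57): x=24299/2070 (≈11.7386) theta=-57131/117990 (≈-0.4842)
After 7 (propagate distance d=21 (to screen)): x=10294/6555 (≈1.5704) theta=-57131/117990 (≈-0.4842)
|theta_initial|=0.3000 |theta_final|=57131/117990 (≈0.4842) -> increased

Answer: yes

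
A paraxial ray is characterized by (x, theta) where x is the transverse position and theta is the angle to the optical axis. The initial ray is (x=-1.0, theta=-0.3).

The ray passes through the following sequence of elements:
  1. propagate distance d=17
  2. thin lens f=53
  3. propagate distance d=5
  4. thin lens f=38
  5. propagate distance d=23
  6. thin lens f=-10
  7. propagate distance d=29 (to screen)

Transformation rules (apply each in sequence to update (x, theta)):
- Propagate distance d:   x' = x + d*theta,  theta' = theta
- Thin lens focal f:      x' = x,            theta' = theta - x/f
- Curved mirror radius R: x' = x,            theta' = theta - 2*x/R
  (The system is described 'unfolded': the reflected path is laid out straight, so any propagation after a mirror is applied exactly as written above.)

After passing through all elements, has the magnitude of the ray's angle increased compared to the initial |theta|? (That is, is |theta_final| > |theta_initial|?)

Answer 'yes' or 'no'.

Initial: x=-1.0000 theta=-0.3000
After 1 (propagate distance d=17): x=-6.1000 theta=-0.3000
After 2 (thin lens f=53): x=-6.1000 theta=-49/265 (≈-0.1849)
After 3 (propagate distance d=5): x=-3723/530 (≈-7.0245) theta=-49/265 (≈-0.1849)
After 4 (thin lens f=38): x=-3723/530 (≈-7.0245) theta=-1/20140 (≈0.0000)
After 5 (propagate distance d=23): x=-141497/20140 (≈-7.0257) theta=-1/20140 (≈0.0000)
After 6 (thin lens f=-10): x=-141497/20140 (≈-7.0257) theta=-141507/201400 (≈-0.7026)
After 7 (propagate distance d=29 (to screen)): x=-5518673/201400 (≈-27.4016) theta=-141507/201400 (≈-0.7026)
|theta_initial|=0.3000 |theta_final|=141507/201400 (≈0.7026) -> increased

Answer: yes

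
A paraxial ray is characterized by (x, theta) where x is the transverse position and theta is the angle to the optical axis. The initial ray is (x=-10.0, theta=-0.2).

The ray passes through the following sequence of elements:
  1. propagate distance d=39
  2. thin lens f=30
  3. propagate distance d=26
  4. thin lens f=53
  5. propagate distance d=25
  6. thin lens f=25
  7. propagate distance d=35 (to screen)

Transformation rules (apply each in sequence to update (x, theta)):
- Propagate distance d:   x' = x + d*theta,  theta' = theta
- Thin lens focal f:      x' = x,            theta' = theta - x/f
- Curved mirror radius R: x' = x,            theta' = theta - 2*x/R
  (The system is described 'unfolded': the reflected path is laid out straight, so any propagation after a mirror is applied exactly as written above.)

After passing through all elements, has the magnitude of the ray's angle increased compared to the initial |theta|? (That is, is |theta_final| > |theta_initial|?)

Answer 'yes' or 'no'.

Initial: x=-10.0000 theta=-0.2000
After 1 (propagate distance d=39): x=-17.8000 theta=-0.2000
After 2 (thin lens f=30): x=-17.8000 theta=59/150 (≈0.3933)
After 3 (propagate distance d=26): x=-568/75 (≈-7.5733) theta=59/150 (≈0.3933)
After 4 (thin lens f=53): x=-568/75 (≈-7.5733) theta=1421/2650 (≈0.5362)
After 5 (propagate distance d=25): x=46367/7950 (≈5.8323) theta=1421/2650 (≈0.5362)
After 6 (thin lens f=25): x=46367/7950 (≈5.8323) theta=568/1875 (≈0.3029)
After 7 (propagate distance d=35 (to screen)): x=653291/39750 (≈16.4350) theta=568/1875 (≈0.3029)
|theta_initial|=0.2000 |theta_final|=568/1875 (≈0.3029) -> increased

Answer: yes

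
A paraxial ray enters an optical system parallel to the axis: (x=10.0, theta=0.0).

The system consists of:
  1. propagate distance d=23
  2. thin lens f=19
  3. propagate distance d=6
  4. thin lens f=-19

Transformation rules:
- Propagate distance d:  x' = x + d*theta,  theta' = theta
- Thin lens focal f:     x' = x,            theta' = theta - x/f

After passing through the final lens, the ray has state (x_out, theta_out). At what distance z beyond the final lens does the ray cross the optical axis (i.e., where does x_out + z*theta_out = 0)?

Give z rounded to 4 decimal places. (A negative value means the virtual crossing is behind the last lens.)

Initial: x=10.0000 theta=0.0000
After 1 (propagate distance d=23): x=10.0000 theta=0.0000
After 2 (thin lens f=19): x=10.0000 theta=-10/19 (≈-0.5263)
After 3 (propagate distance d=6): x=130/19 (≈6.8421) theta=-10/19 (≈-0.5263)
After 4 (thin lens f=-19): x=130/19 (≈6.8421) theta=-60/361 (≈-0.1662)
z_focus = -x_out/theta_out = -(130/19)/(-60/361) = 247/6 ≈ 41.1667
Rounded to 4 decimal places: z = 41.1667

Answer: 41.1667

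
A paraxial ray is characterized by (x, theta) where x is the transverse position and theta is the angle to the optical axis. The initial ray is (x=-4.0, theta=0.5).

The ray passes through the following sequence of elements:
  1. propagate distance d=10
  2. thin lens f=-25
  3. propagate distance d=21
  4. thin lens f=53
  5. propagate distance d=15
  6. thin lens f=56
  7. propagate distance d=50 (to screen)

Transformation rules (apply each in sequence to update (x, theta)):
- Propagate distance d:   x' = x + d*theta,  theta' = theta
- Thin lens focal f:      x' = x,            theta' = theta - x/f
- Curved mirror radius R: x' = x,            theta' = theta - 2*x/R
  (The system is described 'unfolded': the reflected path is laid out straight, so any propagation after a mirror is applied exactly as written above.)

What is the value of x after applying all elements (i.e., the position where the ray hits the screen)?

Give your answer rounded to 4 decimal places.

Initial: x=-4.0000 theta=0.5000
After 1 (propagate distance d=10): x=1.0000 theta=0.5000
After 2 (thin lens f=-25): x=1.0000 theta=0.5400
After 3 (propagate distance d=21): x=12.3400 theta=0.5400
After 4 (thin lens f=53): x=12.3400 theta=407/1325 (≈0.3072)
After 5 (propagate distance d=15): x=44911/2650 (≈16.9475) theta=407/1325 (≈0.3072)
After 6 (thin lens f=56): x=44911/2650 (≈16.9475) theta=673/148400 (≈0.0045)
After 7 (propagate distance d=50 (to screen)): x=1274333/74200 (≈17.1743) theta=673/148400 (≈0.0045)
Rounded to 4 decimal places: x = 17.1743

Answer: 17.1743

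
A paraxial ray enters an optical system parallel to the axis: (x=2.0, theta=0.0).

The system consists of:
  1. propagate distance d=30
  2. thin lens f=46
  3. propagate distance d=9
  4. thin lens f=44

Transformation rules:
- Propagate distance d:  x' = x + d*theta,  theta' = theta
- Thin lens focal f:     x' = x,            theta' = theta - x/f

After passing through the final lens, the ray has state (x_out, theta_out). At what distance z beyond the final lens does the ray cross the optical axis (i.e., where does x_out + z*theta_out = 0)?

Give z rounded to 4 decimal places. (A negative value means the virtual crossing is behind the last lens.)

Answer: 20.0988

Derivation:
Initial: x=2.0000 theta=0.0000
After 1 (propagate distance d=30): x=2.0000 theta=0.0000
After 2 (thin lens f=46): x=2.0000 theta=-1/23 (≈-0.0435)
After 3 (propagate distance d=9): x=37/23 (≈1.6087) theta=-1/23 (≈-0.0435)
After 4 (thin lens f=44): x=37/23 (≈1.6087) theta=-81/1012 (≈-0.0800)
z_focus = -x_out/theta_out = -(37/23)/(-81/1012) = 1628/81 ≈ 20.0988
Rounded to 4 decimal places: z = 20.0988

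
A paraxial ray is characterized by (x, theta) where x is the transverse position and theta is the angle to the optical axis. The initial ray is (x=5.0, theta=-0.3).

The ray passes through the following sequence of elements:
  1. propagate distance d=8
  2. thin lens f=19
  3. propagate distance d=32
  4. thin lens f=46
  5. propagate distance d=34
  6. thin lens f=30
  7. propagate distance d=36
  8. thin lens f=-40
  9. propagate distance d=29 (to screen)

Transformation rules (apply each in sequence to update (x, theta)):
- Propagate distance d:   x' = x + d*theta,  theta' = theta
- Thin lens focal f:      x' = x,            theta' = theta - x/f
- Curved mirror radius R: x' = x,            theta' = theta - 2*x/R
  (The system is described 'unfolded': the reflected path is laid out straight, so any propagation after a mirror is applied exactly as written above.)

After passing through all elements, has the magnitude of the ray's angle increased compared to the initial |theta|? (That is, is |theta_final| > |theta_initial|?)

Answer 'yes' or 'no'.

Answer: yes

Derivation:
Initial: x=5.0000 theta=-0.3000
After 1 (propagate distance d=8): x=2.6000 theta=-0.3000
After 2 (thin lens f=19): x=2.6000 theta=-83/190 (≈-0.4368)
After 3 (propagate distance d=32): x=-1081/95 (≈-11.3789) theta=-83/190 (≈-0.4368)
After 4 (thin lens f=46): x=-1081/95 (≈-11.3789) theta=-18/95 (≈-0.1895)
After 5 (propagate distance d=34): x=-1693/95 (≈-17.8211) theta=-18/95 (≈-0.1895)
After 6 (thin lens f=30): x=-1693/95 (≈-17.8211) theta=1153/2850 (≈0.4046)
After 7 (propagate distance d=36): x=-1547/475 (≈-3.2568) theta=1153/2850 (≈0.4046)
After 8 (thin lens f=-40): x=-1547/475 (≈-3.2568) theta=18419/57000 (≈0.3231)
After 9 (propagate distance d=29 (to screen)): x=348511/57000 (≈6.1142) theta=18419/57000 (≈0.3231)
|theta_initial|=0.3000 |theta_final|=18419/57000 (≈0.3231) -> increased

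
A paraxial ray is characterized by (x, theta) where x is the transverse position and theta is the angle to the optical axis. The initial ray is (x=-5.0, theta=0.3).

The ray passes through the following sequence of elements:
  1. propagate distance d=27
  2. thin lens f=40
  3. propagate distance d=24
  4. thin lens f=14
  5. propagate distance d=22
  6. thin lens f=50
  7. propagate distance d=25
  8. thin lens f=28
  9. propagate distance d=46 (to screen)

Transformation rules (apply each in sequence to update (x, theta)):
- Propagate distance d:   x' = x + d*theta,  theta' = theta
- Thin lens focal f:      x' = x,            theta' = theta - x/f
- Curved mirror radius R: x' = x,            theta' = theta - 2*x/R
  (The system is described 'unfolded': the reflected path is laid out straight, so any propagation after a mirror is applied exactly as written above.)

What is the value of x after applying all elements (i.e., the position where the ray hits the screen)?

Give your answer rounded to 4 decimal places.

Answer: -11.4731

Derivation:
Initial: x=-5.0000 theta=0.3000
After 1 (propagate distance d=27): x=3.1000 theta=0.3000
After 2 (thin lens f=40): x=3.1000 theta=0.2225
After 3 (propagate distance d=24): x=8.4400 theta=0.2225
After 4 (thin lens f=14): x=8.4400 theta=-213/560 (≈-0.3804)
After 5 (propagate distance d=22): x=101/1400 (≈0.0721) theta=-213/560 (≈-0.3804)
After 6 (thin lens f=50): x=101/1400 (≈0.0721) theta=-0.3818
After 7 (propagate distance d=25): x=-6631/700 (≈-9.4729) theta=-0.3818
After 8 (thin lens f=28): x=-6631/700 (≈-9.4729) theta=-21307/490000 (≈-0.0435)
After 9 (propagate distance d=46 (to screen)): x=-2810911/245000 (≈-11.4731) theta=-21307/490000 (≈-0.0435)
Rounded to 4 decimal places: x = -11.4731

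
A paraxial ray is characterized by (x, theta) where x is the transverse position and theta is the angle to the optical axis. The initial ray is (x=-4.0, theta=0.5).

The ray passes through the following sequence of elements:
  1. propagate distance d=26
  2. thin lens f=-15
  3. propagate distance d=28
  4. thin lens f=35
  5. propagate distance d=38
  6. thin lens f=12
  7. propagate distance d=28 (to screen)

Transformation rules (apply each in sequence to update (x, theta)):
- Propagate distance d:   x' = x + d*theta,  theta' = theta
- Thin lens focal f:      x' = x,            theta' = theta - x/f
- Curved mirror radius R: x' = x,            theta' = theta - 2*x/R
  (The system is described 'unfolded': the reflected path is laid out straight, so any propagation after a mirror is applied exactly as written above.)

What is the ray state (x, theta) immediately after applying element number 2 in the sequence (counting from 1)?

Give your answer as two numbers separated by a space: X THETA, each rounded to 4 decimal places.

Initial: x=-4.0000 theta=0.5000
After 1 (propagate distance d=26): x=9.0000 theta=0.5000
After 2 (thin lens f=-15): x=9.0000 theta=1.1000
Rounded to 4 decimal places: x = 9.0000, theta = 1.1000

Answer: 9.0000 1.1000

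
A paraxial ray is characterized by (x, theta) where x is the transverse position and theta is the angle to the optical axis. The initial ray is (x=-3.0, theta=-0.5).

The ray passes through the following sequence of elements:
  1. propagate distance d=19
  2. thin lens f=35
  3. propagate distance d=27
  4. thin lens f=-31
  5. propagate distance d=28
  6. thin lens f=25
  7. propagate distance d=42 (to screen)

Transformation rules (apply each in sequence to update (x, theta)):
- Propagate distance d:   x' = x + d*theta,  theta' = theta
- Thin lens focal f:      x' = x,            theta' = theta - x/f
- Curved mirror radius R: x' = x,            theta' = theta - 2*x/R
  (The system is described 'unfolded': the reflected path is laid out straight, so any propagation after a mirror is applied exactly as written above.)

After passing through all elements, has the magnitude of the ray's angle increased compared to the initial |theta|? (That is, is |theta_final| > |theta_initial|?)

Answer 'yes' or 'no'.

Initial: x=-3.0000 theta=-0.5000
After 1 (propagate distance d=19): x=-12.5000 theta=-0.5000
After 2 (thin lens f=35): x=-12.5000 theta=-1/7 (≈-0.1429)
After 3 (propagate distance d=27): x=-229/14 (≈-16.3571) theta=-1/7 (≈-0.1429)
After 4 (thin lens f=-31): x=-229/14 (≈-16.3571) theta=-291/434 (≈-0.6705)
After 5 (propagate distance d=28): x=-15247/434 (≈-35.1313) theta=-291/434 (≈-0.6705)
After 6 (thin lens f=25): x=-15247/434 (≈-35.1313) theta=3986/5425 (≈0.7347)
After 7 (propagate distance d=42 (to screen)): x=-46351/10850 (≈-4.2720) theta=3986/5425 (≈0.7347)
|theta_initial|=0.5000 |theta_final|=3986/5425 (≈0.7347) -> increased

Answer: yes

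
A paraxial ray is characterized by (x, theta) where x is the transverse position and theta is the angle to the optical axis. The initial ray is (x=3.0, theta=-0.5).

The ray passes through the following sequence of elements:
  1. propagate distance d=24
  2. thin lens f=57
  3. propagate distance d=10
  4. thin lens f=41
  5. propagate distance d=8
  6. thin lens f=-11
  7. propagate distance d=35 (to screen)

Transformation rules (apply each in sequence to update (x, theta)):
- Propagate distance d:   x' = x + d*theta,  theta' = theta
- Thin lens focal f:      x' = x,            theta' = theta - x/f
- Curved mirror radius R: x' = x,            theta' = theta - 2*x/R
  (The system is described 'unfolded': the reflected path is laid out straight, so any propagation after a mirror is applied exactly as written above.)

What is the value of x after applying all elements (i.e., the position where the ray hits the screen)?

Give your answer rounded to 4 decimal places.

Answer: -54.6228

Derivation:
Initial: x=3.0000 theta=-0.5000
After 1 (propagate distance d=24): x=-9.0000 theta=-0.5000
After 2 (thin lens f=57): x=-9.0000 theta=-13/38 (≈-0.3421)
After 3 (propagate distance d=10): x=-236/19 (≈-12.4211) theta=-13/38 (≈-0.3421)
After 4 (thin lens f=41): x=-236/19 (≈-12.4211) theta=-61/1558 (≈-0.0392)
After 5 (propagate distance d=8): x=-9920/779 (≈-12.7343) theta=-61/1558 (≈-0.0392)
After 6 (thin lens f=-11): x=-9920/779 (≈-12.7343) theta=-20511/17138 (≈-1.1968)
After 7 (propagate distance d=35 (to screen)): x=-936125/17138 (≈-54.6228) theta=-20511/17138 (≈-1.1968)
Rounded to 4 decimal places: x = -54.6228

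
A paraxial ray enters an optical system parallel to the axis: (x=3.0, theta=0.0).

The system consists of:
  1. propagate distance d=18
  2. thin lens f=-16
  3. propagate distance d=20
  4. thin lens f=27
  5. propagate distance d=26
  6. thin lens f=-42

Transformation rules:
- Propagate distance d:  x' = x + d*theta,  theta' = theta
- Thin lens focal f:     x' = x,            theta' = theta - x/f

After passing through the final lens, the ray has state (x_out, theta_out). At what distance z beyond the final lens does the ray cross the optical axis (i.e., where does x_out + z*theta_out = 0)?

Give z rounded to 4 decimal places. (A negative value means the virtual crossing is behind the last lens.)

Answer: -86.1000

Derivation:
Initial: x=3.0000 theta=0.0000
After 1 (propagate distance d=18): x=3.0000 theta=0.0000
After 2 (thin lens f=-16): x=3.0000 theta=0.1875
After 3 (propagate distance d=20): x=6.7500 theta=0.1875
After 4 (thin lens f=27): x=6.7500 theta=-0.0625
After 5 (propagate distance d=26): x=5.1250 theta=-0.0625
After 6 (thin lens f=-42): x=5.1250 theta=5/84 (≈0.0595)
z_focus = -x_out/theta_out = -(5.1250)/(5/84) = -86.1000
Rounded to 4 decimal places: z = -86.1000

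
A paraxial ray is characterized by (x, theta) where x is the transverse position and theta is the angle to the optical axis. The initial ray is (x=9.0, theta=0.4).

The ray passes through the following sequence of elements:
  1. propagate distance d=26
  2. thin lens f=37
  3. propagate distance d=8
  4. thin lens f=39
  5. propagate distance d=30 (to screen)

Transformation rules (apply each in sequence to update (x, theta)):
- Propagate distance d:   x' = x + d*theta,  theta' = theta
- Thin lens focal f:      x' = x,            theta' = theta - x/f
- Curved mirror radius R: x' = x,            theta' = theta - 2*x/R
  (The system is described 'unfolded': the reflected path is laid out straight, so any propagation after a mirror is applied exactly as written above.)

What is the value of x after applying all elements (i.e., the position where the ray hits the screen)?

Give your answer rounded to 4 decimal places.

Answer: 0.5177

Derivation:
Initial: x=9.0000 theta=0.4000
After 1 (propagate distance d=26): x=19.4000 theta=0.4000
After 2 (thin lens f=37): x=19.4000 theta=-23/185 (≈-0.1243)
After 3 (propagate distance d=8): x=681/37 (≈18.4054) theta=-23/185 (≈-0.1243)
After 4 (thin lens f=39): x=681/37 (≈18.4054) theta=-1434/2405 (≈-0.5963)
After 5 (propagate distance d=30 (to screen)): x=249/481 (≈0.5177) theta=-1434/2405 (≈-0.5963)
Rounded to 4 decimal places: x = 0.5177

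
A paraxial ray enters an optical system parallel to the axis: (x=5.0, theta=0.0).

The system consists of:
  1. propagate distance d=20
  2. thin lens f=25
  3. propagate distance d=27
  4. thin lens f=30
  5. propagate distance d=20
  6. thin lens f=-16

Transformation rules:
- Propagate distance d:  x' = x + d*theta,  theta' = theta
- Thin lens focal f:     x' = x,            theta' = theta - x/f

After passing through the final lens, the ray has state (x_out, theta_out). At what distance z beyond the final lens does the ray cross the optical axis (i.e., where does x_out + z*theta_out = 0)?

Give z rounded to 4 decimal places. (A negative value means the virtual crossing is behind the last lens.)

Answer: -9.2884

Derivation:
Initial: x=5.0000 theta=0.0000
After 1 (propagate distance d=20): x=5.0000 theta=0.0000
After 2 (thin lens f=25): x=5.0000 theta=-0.2000
After 3 (propagate distance d=27): x=-0.4000 theta=-0.2000
After 4 (thin lens f=30): x=-0.4000 theta=-14/75 (≈-0.1867)
After 5 (propagate distance d=20): x=-62/15 (≈-4.1333) theta=-14/75 (≈-0.1867)
After 6 (thin lens f=-16): x=-62/15 (≈-4.1333) theta=-0.4450
z_focus = -x_out/theta_out = -(-62/15)/(-0.4450) = -2480/267 ≈ -9.2884
Rounded to 4 decimal places: z = -9.2884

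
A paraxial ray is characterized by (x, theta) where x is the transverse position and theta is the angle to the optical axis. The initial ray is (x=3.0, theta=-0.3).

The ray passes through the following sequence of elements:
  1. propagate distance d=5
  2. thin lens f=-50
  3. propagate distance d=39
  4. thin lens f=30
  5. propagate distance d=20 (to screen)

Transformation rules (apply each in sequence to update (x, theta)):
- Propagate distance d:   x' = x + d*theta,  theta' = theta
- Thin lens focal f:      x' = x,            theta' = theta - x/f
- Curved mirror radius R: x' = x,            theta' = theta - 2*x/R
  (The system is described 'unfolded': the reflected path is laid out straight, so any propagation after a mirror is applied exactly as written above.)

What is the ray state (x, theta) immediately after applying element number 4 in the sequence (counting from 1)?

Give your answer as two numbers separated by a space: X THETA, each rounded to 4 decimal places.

Answer: -9.0300 0.0310

Derivation:
Initial: x=3.0000 theta=-0.3000
After 1 (propagate distance d=5): x=1.5000 theta=-0.3000
After 2 (thin lens f=-50): x=1.5000 theta=-0.2700
After 3 (propagate distance d=39): x=-9.0300 theta=-0.2700
After 4 (thin lens f=30): x=-9.0300 theta=0.0310
Rounded to 4 decimal places: x = -9.0300, theta = 0.0310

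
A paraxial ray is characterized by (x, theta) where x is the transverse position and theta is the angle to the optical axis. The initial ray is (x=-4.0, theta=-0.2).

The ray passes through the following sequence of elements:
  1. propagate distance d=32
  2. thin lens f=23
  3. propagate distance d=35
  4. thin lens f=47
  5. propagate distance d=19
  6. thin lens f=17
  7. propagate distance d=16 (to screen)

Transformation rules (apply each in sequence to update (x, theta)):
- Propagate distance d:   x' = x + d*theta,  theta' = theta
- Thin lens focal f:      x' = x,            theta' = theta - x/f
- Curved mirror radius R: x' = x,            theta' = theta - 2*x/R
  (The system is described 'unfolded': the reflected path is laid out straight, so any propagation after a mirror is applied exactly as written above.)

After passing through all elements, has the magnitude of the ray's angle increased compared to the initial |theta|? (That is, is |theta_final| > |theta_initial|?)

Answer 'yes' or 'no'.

Answer: no

Derivation:
Initial: x=-4.0000 theta=-0.2000
After 1 (propagate distance d=32): x=-10.4000 theta=-0.2000
After 2 (thin lens f=23): x=-10.4000 theta=29/115 (≈0.2522)
After 3 (propagate distance d=35): x=-181/115 (≈-1.5739) theta=29/115 (≈0.2522)
After 4 (thin lens f=47): x=-181/115 (≈-1.5739) theta=1544/5405 (≈0.2857)
After 5 (propagate distance d=19): x=20829/5405 (≈3.8537) theta=1544/5405 (≈0.2857)
After 6 (thin lens f=17): x=20829/5405 (≈3.8537) theta=5419/91885 (≈0.0590)
After 7 (propagate distance d=16 (to screen)): x=440797/91885 (≈4.7973) theta=5419/91885 (≈0.0590)
|theta_initial|=0.2000 |theta_final|=5419/91885 (≈0.0590) -> not increased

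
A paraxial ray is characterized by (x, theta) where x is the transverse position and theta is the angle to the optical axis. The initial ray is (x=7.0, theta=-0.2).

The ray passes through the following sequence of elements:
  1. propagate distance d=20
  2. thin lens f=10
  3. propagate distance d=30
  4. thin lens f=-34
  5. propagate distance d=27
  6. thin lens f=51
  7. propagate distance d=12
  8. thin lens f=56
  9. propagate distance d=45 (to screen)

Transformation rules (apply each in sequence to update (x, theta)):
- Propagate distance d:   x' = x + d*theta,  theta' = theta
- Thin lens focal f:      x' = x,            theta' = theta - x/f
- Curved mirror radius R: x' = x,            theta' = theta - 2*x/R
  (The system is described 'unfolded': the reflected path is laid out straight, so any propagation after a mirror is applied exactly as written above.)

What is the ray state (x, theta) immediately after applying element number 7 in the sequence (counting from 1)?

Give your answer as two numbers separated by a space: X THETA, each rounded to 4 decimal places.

Answer: -37.0225 -0.1661

Derivation:
Initial: x=7.0000 theta=-0.2000
After 1 (propagate distance d=20): x=3.0000 theta=-0.2000
After 2 (thin lens f=10): x=3.0000 theta=-0.5000
After 3 (propagate distance d=30): x=-12.0000 theta=-0.5000
After 4 (thin lens f=-34): x=-12.0000 theta=-29/34 (≈-0.8529)
After 5 (propagate distance d=27): x=-1191/34 (≈-35.0294) theta=-29/34 (≈-0.8529)
After 6 (thin lens f=51): x=-1191/34 (≈-35.0294) theta=-48/289 (≈-0.1661)
After 7 (propagate distance d=12): x=-21399/578 (≈-37.0225) theta=-48/289 (≈-0.1661)
Rounded to 4 decimal places: x = -37.0225, theta = -0.1661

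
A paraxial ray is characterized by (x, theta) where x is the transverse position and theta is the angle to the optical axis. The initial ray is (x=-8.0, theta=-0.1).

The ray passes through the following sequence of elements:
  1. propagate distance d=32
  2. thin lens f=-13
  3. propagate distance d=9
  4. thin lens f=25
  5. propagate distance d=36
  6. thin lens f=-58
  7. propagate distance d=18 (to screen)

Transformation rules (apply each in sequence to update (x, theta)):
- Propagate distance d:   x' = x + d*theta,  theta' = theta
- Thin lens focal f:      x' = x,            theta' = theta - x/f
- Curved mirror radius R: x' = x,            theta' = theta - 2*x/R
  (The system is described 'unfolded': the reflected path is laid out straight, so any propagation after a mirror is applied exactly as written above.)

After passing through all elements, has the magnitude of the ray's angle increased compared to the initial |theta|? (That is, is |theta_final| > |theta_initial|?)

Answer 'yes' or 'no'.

Answer: yes

Derivation:
Initial: x=-8.0000 theta=-0.1000
After 1 (propagate distance d=32): x=-11.2000 theta=-0.1000
After 2 (thin lens f=-13): x=-11.2000 theta=-25/26 (≈-0.9615)
After 3 (propagate distance d=9): x=-2581/130 (≈-19.8538) theta=-25/26 (≈-0.9615)
After 4 (thin lens f=25): x=-2581/130 (≈-19.8538) theta=-272/1625 (≈-0.1674)
After 5 (propagate distance d=36): x=-84109/3250 (≈-25.8797) theta=-272/1625 (≈-0.1674)
After 6 (thin lens f=-58): x=-84109/3250 (≈-25.8797) theta=-8897/14500 (≈-0.6136)
After 7 (propagate distance d=18 (to screen)): x=-348011/9425 (≈-36.9242) theta=-8897/14500 (≈-0.6136)
|theta_initial|=0.1000 |theta_final|=8897/14500 (≈0.6136) -> increased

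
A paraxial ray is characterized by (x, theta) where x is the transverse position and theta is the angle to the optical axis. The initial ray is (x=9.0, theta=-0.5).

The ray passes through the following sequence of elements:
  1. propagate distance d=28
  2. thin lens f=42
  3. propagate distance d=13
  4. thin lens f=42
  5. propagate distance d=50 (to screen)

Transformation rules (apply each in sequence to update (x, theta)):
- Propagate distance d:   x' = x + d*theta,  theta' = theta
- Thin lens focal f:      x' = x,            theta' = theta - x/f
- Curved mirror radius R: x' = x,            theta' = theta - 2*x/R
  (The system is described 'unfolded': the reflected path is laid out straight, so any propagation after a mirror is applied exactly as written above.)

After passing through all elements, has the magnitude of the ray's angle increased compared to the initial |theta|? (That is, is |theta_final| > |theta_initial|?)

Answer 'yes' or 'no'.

Answer: no

Derivation:
Initial: x=9.0000 theta=-0.5000
After 1 (propagate distance d=28): x=-5.0000 theta=-0.5000
After 2 (thin lens f=42): x=-5.0000 theta=-8/21 (≈-0.3810)
After 3 (propagate distance d=13): x=-209/21 (≈-9.9524) theta=-8/21 (≈-0.3810)
After 4 (thin lens f=42): x=-209/21 (≈-9.9524) theta=-127/882 (≈-0.1440)
After 5 (propagate distance d=50 (to screen)): x=-7564/441 (≈-17.1519) theta=-127/882 (≈-0.1440)
|theta_initial|=0.5000 |theta_final|=127/882 (≈0.1440) -> not increased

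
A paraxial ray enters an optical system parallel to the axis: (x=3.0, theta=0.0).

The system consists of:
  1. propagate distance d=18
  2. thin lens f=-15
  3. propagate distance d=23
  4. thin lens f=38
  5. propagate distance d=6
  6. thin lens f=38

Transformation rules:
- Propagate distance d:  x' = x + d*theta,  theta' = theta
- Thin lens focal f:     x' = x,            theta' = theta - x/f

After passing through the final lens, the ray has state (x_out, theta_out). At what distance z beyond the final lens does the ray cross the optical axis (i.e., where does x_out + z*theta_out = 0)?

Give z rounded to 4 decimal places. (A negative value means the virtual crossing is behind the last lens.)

Answer: 38.0000

Derivation:
Initial: x=3.0000 theta=0.0000
After 1 (propagate distance d=18): x=3.0000 theta=0.0000
After 2 (thin lens f=-15): x=3.0000 theta=0.2000
After 3 (propagate distance d=23): x=7.6000 theta=0.2000
After 4 (thin lens f=38): x=7.6000 theta=0.0000
After 5 (propagate distance d=6): x=7.6000 theta=0.0000
After 6 (thin lens f=38): x=7.6000 theta=-0.2000
z_focus = -x_out/theta_out = -(7.6000)/(-0.2000) = 38.0000
Rounded to 4 decimal places: z = 38.0000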